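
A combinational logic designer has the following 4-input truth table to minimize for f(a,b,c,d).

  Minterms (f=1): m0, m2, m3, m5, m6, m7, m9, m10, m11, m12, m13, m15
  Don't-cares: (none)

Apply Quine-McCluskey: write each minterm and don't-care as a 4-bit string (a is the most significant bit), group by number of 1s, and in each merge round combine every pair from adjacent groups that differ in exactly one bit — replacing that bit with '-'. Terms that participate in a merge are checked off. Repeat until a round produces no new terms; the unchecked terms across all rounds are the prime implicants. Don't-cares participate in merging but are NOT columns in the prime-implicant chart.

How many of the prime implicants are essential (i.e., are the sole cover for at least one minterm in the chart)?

6

Round 0: 0000✓ 0010✓ 0011✓ 0101✓ 0110✓ 0111✓ 1001✓ 1010✓ 1011✓ 1100✓ 1101✓ 1111✓
Round 1: -010✓ -011✓ -101✓ -111✓ 0-10✓ 0-11✓ 00-0 001-✓ 01-1✓ 011-✓ 1-01✓ 1-11✓ 10-1✓ 101-✓ 11-1✓ 110-
Round 2: --11 -01- -1-1 0-1- 1--1
PIs = {--11, -01-, -1-1, 0-1-, 00-0, 1--1, 110-}
Coverage chart:
  m0: 00-0 ←essential
  m2: -01-,0-1-,00-0
  m3: --11,-01-,0-1-
  m5: -1-1 ←essential
  m6: 0-1- ←essential
  m7: --11,-1-1,0-1-
  m9: 1--1 ←essential
  m10: -01- ←essential
  m11: --11,-01-,1--1
  m12: 110- ←essential
  m13: -1-1,1--1,110-
  m15: --11,-1-1,1--1
Essential: -01-, -1-1, 0-1-, 00-0, 1--1, 110-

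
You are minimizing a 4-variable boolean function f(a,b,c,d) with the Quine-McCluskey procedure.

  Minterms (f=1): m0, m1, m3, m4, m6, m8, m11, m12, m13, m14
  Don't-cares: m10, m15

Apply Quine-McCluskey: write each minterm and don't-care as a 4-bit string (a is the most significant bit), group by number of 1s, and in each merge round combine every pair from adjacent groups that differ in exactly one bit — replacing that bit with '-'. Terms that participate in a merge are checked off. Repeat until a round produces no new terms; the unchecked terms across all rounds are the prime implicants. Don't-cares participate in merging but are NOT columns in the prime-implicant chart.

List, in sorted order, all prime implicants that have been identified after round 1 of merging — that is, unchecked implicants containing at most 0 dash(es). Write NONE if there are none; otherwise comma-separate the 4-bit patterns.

size-2^0 implicants → 0000(✓)  0001(✓)  0011(✓)  0100(✓)  0110(✓)  1000(✓)  1010(✓)  1011(✓)  1100(✓)  1101(✓)  1110(✓)  1111(✓)
size-2^1 implicants → -000(✓)  -011  -100(✓)  -110(✓)  0-00(✓)  00-1  000-  01-0(✓)  1-00(✓)  1-10(✓)  1-11(✓)  10-0(✓)  101-(✓)  11-0(✓)  11-1(✓)  110-(✓)  111-(✓)
size-2^2 implicants → --00  -1-0  1--0  1-1-  11--
Unchecked terms (primes): --00, -011, -1-0, 00-1, 000-, 1--0, 1-1-, 11--

NONE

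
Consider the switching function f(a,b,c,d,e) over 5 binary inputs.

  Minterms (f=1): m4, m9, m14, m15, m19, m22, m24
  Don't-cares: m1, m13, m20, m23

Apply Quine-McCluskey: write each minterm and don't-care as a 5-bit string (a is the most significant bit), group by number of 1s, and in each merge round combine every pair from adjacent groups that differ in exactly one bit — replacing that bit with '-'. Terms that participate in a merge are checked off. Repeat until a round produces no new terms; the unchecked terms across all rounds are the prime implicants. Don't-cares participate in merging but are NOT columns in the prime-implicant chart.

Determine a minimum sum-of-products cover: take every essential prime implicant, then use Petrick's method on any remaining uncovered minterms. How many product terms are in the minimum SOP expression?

[col 0] 00001*, 00100*, 01001*, 01101*, 01110*, 01111*, 10011*, 10100*, 10110*, 10111*, 11000
[col 1] -0100, 0-001, 01-01, 011-1, 0111-, 10-11, 101-0, 1011-
Prime implicants: -0100, 0-001, 01-01, 011-1, 0111-, 10-11, 101-0, 1011-, 11000
PI chart (minterm → PIs covering it):
  4 | -0100  (sole → essential)
  9 | 0-001,01-01
  14 | 0111-  (sole → essential)
  15 | 011-1,0111-
  19 | 10-11  (sole → essential)
  22 | 101-0,1011-
  24 | 11000  (sole → essential)
Essential prime implicants: -0100, 0111-, 10-11, 11000
Petrick residual → 0-001, 101-0
Minimum SOP uses 6 PIs: b'cd'e' + a'c'd'e + a'bcd + ab'de + ab'ce' + abc'd'e'

6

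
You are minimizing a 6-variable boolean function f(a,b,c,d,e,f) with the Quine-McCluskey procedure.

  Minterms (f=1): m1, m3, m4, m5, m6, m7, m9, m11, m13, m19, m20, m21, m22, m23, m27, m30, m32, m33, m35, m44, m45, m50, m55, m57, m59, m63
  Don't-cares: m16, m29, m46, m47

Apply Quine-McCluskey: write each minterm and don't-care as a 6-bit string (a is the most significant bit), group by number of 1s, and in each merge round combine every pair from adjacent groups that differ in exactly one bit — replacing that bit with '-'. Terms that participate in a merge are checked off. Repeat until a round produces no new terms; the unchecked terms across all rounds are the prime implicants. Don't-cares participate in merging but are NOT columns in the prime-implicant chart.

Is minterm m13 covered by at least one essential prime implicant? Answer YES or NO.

Round 0: 000001✓ 000011✓ 000100✓ 000101✓ 000110✓ 000111✓ 001001✓ 001011✓ 001101✓ 010000✓ 010011✓ 010100✓ 010101✓ 010110✓ 010111✓ 011011✓ 011101✓ 011110✓ 100000✓ 100001✓ 100011✓ 101100✓ 101101✓ 101110✓ 101111✓ 110010 110111✓ 111001✓ 111011✓ 111111✓
Round 1: -00001✓ -00011✓ -01101 -10111 -11011 0-0011✓ 0-0100✓ 0-0101✓ 0-0110✓ 0-0111✓ 0-1011✓ 0-1101✓ 00-001✓ 00-011✓ 00-101✓ 000-01✓ 000-11✓ 0000-1✓ 0001-0✓ 0001-1✓ 00010-✓ 00011-✓ 001-01✓ 0010-1✓ 01-011✓ 01-101✓ 01-110 010-00 010-11✓ 0101-0✓ 0101-1✓ 01010-✓ 01011-✓ 1-1111 1000-1✓ 10000- 1011-0✓ 1011-1✓ 10110-✓ 10111-✓ 11-111 111-11 1110-1
Round 2: -000-1 0--011 0--101 0-0-11 0-01-0✓ 0-01-1✓ 0-010-✓ 0-011-✓ 00--01 00-0-1 000--1 0001--✓ 0101--✓ 1011--
Round 3: 0-01--
PIs = {-000-1, -01101, -10111, -11011, 0--011, 0--101, 0-0-11, 0-01--, 00--01, 00-0-1, 000--1, 01-110, 010-00, 1-1111, 10000-, 1011--, 11-111, 110010, 111-11, 1110-1}
Coverage chart:
  m1: -000-1,00--01,00-0-1,000--1
  m3: -000-1,0--011,0-0-11,00-0-1,000--1
  m4: 0-01-- ←essential
  m5: 0--101,0-01--,00--01,000--1
  m6: 0-01-- ←essential
  m7: 0-0-11,0-01--,000--1
  m9: 00--01,00-0-1
  m11: 0--011,00-0-1
  m13: -01101,0--101,00--01
  m19: 0--011,0-0-11
  m20: 0-01--,010-00
  m21: 0--101,0-01--
  m22: 0-01--,01-110
  m23: -10111,0-0-11,0-01--
  m27: -11011,0--011
  m30: 01-110 ←essential
  m32: 10000- ←essential
  m33: -000-1,10000-
  m35: -000-1 ←essential
  m44: 1011-- ←essential
  m45: -01101,1011--
  m50: 110010 ←essential
  m55: -10111,11-111
  m57: 1110-1 ←essential
  m59: -11011,111-11,1110-1
  m63: 1-1111,11-111,111-11
Essential: -000-1, 0-01--, 01-110, 10000-, 1011--, 110010, 1110-1

NO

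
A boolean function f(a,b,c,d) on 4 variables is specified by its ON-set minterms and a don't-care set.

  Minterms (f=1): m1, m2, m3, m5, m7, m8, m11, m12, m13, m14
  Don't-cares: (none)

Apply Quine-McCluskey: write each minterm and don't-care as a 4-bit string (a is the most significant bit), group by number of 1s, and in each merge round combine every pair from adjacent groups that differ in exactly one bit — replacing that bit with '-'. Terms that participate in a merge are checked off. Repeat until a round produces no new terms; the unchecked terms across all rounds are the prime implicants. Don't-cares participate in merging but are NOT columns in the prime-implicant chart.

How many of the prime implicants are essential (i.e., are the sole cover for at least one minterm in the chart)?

5

Round 0: 0001✓ 0010✓ 0011✓ 0101✓ 0111✓ 1000✓ 1011✓ 1100✓ 1101✓ 1110✓
Round 1: -011 -101 0-01✓ 0-11✓ 00-1✓ 001- 01-1✓ 1-00 11-0 110-
Round 2: 0--1
PIs = {-011, -101, 0--1, 001-, 1-00, 11-0, 110-}
Coverage chart:
  m1: 0--1 ←essential
  m2: 001- ←essential
  m3: -011,0--1,001-
  m5: -101,0--1
  m7: 0--1 ←essential
  m8: 1-00 ←essential
  m11: -011 ←essential
  m12: 1-00,11-0,110-
  m13: -101,110-
  m14: 11-0 ←essential
Essential: -011, 0--1, 001-, 1-00, 11-0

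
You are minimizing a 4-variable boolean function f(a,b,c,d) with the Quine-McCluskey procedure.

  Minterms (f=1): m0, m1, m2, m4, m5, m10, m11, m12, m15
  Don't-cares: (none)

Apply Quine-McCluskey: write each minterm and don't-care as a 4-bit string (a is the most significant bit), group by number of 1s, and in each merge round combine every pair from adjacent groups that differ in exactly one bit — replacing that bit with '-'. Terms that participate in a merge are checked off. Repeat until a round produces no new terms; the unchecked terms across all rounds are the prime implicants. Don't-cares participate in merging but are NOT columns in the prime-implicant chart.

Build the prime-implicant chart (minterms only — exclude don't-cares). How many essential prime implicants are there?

Round 0: 0000✓ 0001✓ 0010✓ 0100✓ 0101✓ 1010✓ 1011✓ 1100✓ 1111✓
Round 1: -010 -100 0-00✓ 0-01✓ 00-0 000-✓ 010-✓ 1-11 101-
Round 2: 0-0-
PIs = {-010, -100, 0-0-, 00-0, 1-11, 101-}
Coverage chart:
  m0: 0-0-,00-0
  m1: 0-0- ←essential
  m2: -010,00-0
  m4: -100,0-0-
  m5: 0-0- ←essential
  m10: -010,101-
  m11: 1-11,101-
  m12: -100 ←essential
  m15: 1-11 ←essential
Essential: -100, 0-0-, 1-11

3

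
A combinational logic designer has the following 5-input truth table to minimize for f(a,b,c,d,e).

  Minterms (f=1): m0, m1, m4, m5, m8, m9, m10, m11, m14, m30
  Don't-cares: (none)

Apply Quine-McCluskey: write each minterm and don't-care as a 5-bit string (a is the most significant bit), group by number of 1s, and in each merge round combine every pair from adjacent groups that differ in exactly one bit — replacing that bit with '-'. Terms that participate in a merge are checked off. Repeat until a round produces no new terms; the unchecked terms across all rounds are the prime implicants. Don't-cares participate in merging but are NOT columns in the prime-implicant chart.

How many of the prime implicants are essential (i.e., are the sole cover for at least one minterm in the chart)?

3

[col 0] 00000*, 00001*, 00100*, 00101*, 01000*, 01001*, 01010*, 01011*, 01110*, 11110*
[col 1] -1110, 0-000*, 0-001*, 00-00*, 00-01*, 0000-*, 0010-*, 01-10, 010-0*, 010-1*, 0100-*, 0101-*
[col 2] 0-00-, 00-0-, 010--
Prime implicants: -1110, 0-00-, 00-0-, 01-10, 010--
PI chart (minterm → PIs covering it):
  0 | 0-00-,00-0-
  1 | 0-00-,00-0-
  4 | 00-0-  (sole → essential)
  5 | 00-0-  (sole → essential)
  8 | 0-00-,010--
  9 | 0-00-,010--
  10 | 01-10,010--
  11 | 010--  (sole → essential)
  14 | -1110,01-10
  30 | -1110  (sole → essential)
Essential prime implicants: -1110, 00-0-, 010--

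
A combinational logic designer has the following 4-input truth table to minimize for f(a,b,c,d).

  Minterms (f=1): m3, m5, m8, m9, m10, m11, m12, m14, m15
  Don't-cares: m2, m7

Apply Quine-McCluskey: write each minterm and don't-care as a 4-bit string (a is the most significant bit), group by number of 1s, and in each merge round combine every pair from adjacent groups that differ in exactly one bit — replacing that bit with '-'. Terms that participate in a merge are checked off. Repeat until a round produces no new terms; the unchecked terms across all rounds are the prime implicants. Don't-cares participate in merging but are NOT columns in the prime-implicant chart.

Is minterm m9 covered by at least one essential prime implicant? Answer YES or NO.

[col 0] 0010*, 0011*, 0101*, 0111*, 1000*, 1001*, 1010*, 1011*, 1100*, 1110*, 1111*
[col 1] -010*, -011*, -111*, 0-11*, 001-*, 01-1, 1-00*, 1-10*, 1-11*, 10-0*, 10-1*, 100-*, 101-*, 11-0*, 111-*
[col 2] --11, -01-, 1--0, 1-1-, 10--
Prime implicants: --11, -01-, 01-1, 1--0, 1-1-, 10--
PI chart (minterm → PIs covering it):
  3 | --11,-01-
  5 | 01-1  (sole → essential)
  8 | 1--0,10--
  9 | 10--  (sole → essential)
  10 | -01-,1--0,1-1-,10--
  11 | --11,-01-,1-1-,10--
  12 | 1--0  (sole → essential)
  14 | 1--0,1-1-
  15 | --11,1-1-
Essential prime implicants: 01-1, 1--0, 10--

YES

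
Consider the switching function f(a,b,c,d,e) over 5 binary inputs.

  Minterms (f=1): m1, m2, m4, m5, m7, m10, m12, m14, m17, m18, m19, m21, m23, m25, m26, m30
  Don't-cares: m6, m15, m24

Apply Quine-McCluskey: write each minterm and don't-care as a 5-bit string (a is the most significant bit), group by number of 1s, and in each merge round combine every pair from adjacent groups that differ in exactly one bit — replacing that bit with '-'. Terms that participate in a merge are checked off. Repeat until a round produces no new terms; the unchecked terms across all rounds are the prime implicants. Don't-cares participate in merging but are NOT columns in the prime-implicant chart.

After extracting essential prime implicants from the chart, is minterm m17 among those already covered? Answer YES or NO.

Round 0: 00001✓ 00010✓ 00100✓ 00101✓ 00110✓ 00111✓ 01010✓ 01100✓ 01110✓ 01111✓ 10001✓ 10010✓ 10011✓ 10101✓ 10111✓ 11000✓ 11001✓ 11010✓ 11110✓
Round 1: -0001✓ -0010✓ -0101✓ -0111✓ -1010✓ -1110✓ 0-010✓ 0-100✓ 0-110✓ 0-111✓ 00-01✓ 00-10✓ 001-0✓ 001-1✓ 0010-✓ 0011-✓ 01-10✓ 011-0✓ 0111-✓ 1-001 1-010✓ 10-01✓ 10-11✓ 100-1✓ 1001- 101-1✓ 11-10✓ 110-0 1100-
Round 2: --010 -0-01 -01-1 -1-10 0--10 0-1-0 0-11- 001-- 10--1
PIs = {--010, -0-01, -01-1, -1-10, 0--10, 0-1-0, 0-11-, 001--, 1-001, 10--1, 1001-, 110-0, 1100-}
Coverage chart:
  m1: -0-01 ←essential
  m2: --010,0--10
  m4: 0-1-0,001--
  m5: -0-01,-01-1,001--
  m7: -01-1,0-11-,001--
  m10: --010,-1-10,0--10
  m12: 0-1-0 ←essential
  m14: -1-10,0--10,0-1-0,0-11-
  m17: -0-01,1-001,10--1
  m18: --010,1001-
  m19: 10--1,1001-
  m21: -0-01,-01-1,10--1
  m23: -01-1,10--1
  m25: 1-001,1100-
  m26: --010,-1-10,110-0
  m30: -1-10 ←essential
Essential: -0-01, -1-10, 0-1-0

YES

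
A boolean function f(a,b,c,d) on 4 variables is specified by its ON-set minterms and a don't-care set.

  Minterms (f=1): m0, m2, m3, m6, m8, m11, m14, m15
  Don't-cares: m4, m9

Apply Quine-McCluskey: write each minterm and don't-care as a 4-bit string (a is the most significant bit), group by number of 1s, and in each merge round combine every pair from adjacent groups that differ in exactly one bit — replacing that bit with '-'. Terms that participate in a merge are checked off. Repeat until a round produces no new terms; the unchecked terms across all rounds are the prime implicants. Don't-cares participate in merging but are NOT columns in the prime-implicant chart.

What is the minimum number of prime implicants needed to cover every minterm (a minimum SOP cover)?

Round 0: 0000✓ 0010✓ 0011✓ 0100✓ 0110✓ 1000✓ 1001✓ 1011✓ 1110✓ 1111✓
Round 1: -000 -011 -110 0-00✓ 0-10✓ 00-0✓ 001- 01-0✓ 1-11 10-1 100- 111-
Round 2: 0--0
PIs = {-000, -011, -110, 0--0, 001-, 1-11, 10-1, 100-, 111-}
Coverage chart:
  m0: -000,0--0
  m2: 0--0,001-
  m3: -011,001-
  m6: -110,0--0
  m8: -000,100-
  m11: -011,1-11,10-1
  m14: -110,111-
  m15: 1-11,111-
(no essential prime implicants)
Petrick residual → -000, -011, 0--0, 111-
Min cover (4 terms): b'c'd' + b'cd + a'd' + abc

4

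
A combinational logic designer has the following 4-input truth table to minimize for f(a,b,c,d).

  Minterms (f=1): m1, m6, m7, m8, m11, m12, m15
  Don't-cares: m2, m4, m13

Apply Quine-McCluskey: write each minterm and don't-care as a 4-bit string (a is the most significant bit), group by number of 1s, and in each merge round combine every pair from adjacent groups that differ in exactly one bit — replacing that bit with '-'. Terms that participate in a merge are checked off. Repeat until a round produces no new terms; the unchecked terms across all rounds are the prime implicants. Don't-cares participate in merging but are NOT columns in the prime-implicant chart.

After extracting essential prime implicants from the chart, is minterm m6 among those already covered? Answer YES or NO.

size-2^0 implicants → 0001  0010(✓)  0100(✓)  0110(✓)  0111(✓)  1000(✓)  1011(✓)  1100(✓)  1101(✓)  1111(✓)
size-2^1 implicants → -100  -111  0-10  01-0  011-  1-00  1-11  11-1  110-
Unchecked terms (primes): -100, -111, 0-10, 0001, 01-0, 011-, 1-00, 1-11, 11-1, 110-
Minterm coverage:
  m1 ⊆ 0001 [E]
  m6 ⊆ 0-10,01-0,011-
  m7 ⊆ -111,011-
  m8 ⊆ 1-00 [E]
  m11 ⊆ 1-11 [E]
  m12 ⊆ -100,1-00,110-
  m15 ⊆ -111,1-11,11-1
E = {0001, 1-00, 1-11}

NO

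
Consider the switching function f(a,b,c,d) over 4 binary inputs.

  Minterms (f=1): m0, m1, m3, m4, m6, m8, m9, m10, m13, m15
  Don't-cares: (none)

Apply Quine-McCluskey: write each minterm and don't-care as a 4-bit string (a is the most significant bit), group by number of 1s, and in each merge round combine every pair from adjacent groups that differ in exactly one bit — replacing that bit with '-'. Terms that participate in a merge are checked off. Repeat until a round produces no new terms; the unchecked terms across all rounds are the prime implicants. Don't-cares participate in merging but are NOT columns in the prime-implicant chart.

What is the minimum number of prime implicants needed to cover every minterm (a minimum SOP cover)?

[col 0] 0000*, 0001*, 0011*, 0100*, 0110*, 1000*, 1001*, 1010*, 1101*, 1111*
[col 1] -000*, -001*, 0-00, 00-1, 000-*, 01-0, 1-01, 10-0, 100-*, 11-1
[col 2] -00-
Prime implicants: -00-, 0-00, 00-1, 01-0, 1-01, 10-0, 11-1
PI chart (minterm → PIs covering it):
  0 | -00-,0-00
  1 | -00-,00-1
  3 | 00-1  (sole → essential)
  4 | 0-00,01-0
  6 | 01-0  (sole → essential)
  8 | -00-,10-0
  9 | -00-,1-01
  10 | 10-0  (sole → essential)
  13 | 1-01,11-1
  15 | 11-1  (sole → essential)
Essential prime implicants: 00-1, 01-0, 10-0, 11-1
Petrick residual → -00-
Minimum SOP uses 5 PIs: b'c' + a'b'd + a'bd' + ab'd' + abd

5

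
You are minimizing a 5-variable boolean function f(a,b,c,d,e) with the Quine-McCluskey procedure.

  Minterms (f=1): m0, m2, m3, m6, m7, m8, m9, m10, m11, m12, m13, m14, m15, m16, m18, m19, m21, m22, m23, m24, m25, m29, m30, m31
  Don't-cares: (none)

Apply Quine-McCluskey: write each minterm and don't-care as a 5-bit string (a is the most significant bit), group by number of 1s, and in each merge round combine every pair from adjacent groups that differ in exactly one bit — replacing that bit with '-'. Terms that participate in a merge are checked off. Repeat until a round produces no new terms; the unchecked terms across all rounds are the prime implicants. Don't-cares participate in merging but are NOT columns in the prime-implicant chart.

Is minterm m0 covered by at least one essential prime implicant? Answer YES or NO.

[col 0] 00000*, 00010*, 00011*, 00110*, 00111*, 01000*, 01001*, 01010*, 01011*, 01100*, 01101*, 01110*, 01111*, 10000*, 10010*, 10011*, 10101*, 10110*, 10111*, 11000*, 11001*, 11101*, 11110*, 11111*
[col 1] -0000*, -0010*, -0011*, -0110*, -0111*, -1000*, -1001*, -1101*, -1110*, -1111*, 0-000*, 0-010*, 0-011*, 0-110*, 0-111*, 00-10*, 00-11*, 000-0*, 0001-*, 0011-*, 01-00*, 01-01*, 01-10*, 01-11*, 010-0*, 010-1*, 0100-*, 0101-*, 011-0*, 011-1*, 0110-*, 0111-*, 1-000*, 1-101*, 1-110*, 1-111*, 10-10*, 10-11*, 100-0*, 1001-*, 101-1*, 1011-*, 11-01*, 1100-*, 111-1*, 1111-*
[col 2] --000, --110*, --111*, -0-10*, -0-11*, -00-0, -001-*, -011-*, -1-01, -100-, -11-1, -111-*, 0--10*, 0--11*, 0-0-0, 0-01-*, 0-11-*, 00-1-*, 01--0*, 01--1*, 01-0-*, 01-1-*, 010--*, 011--*, 1-1-1, 1-11-*, 10-1-*
[col 3] --11-, -0-1-, 0--1-, 01---
Prime implicants: --000, --11-, -0-1-, -00-0, -1-01, -100-, -11-1, 0--1-, 0-0-0, 01---, 1-1-1
PI chart (minterm → PIs covering it):
  0 | --000,-00-0,0-0-0
  2 | -0-1-,-00-0,0--1-,0-0-0
  3 | -0-1-,0--1-
  6 | --11-,-0-1-,0--1-
  7 | --11-,-0-1-,0--1-
  8 | --000,-100-,0-0-0,01---
  9 | -1-01,-100-,01---
  10 | 0--1-,0-0-0,01---
  11 | 0--1-,01---
  12 | 01---  (sole → essential)
  13 | -1-01,-11-1,01---
  14 | --11-,0--1-,01---
  15 | --11-,-11-1,0--1-,01---
  16 | --000,-00-0
  18 | -0-1-,-00-0
  19 | -0-1-  (sole → essential)
  21 | 1-1-1  (sole → essential)
  22 | --11-,-0-1-
  23 | --11-,-0-1-,1-1-1
  24 | --000,-100-
  25 | -1-01,-100-
  29 | -1-01,-11-1,1-1-1
  30 | --11-  (sole → essential)
  31 | --11-,-11-1,1-1-1
Essential prime implicants: --11-, -0-1-, 01---, 1-1-1

NO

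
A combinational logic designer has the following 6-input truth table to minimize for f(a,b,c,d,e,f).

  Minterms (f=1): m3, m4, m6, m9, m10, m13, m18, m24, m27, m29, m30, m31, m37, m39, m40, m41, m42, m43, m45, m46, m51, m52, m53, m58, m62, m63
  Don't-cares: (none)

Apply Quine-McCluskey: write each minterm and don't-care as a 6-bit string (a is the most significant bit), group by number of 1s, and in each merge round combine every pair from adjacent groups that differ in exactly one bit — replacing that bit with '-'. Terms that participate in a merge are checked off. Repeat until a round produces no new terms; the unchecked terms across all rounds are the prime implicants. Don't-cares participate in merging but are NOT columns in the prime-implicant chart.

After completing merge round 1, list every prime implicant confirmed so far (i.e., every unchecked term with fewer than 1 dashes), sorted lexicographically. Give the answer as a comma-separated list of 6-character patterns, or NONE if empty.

000011, 010010, 011000, 110011

size-2^0 implicants → 000011  000100(✓)  000110(✓)  001001(✓)  001010(✓)  001101(✓)  010010  011000  011011(✓)  011101(✓)  011110(✓)  011111(✓)  100101(✓)  100111(✓)  101000(✓)  101001(✓)  101010(✓)  101011(✓)  101101(✓)  101110(✓)  110011  110100(✓)  110101(✓)  111010(✓)  111110(✓)  111111(✓)
size-2^1 implicants → -01001(✓)  -01010  -01101(✓)  -11110(✓)  -11111(✓)  0-1101  0001-0  001-01(✓)  011-11  0111-1  01111-(✓)  1-0101  1-1010(✓)  1-1110(✓)  10-101  1001-1  101-01(✓)  101-10(✓)  1010-0(✓)  1010-1(✓)  10100-(✓)  10101-(✓)  11010-  111-10(✓)  11111-(✓)
size-2^2 implicants → -01-01  -1111-  1-1-10  1010--
Unchecked terms (primes): -01-01, -01010, -1111-, 0-1101, 000011, 0001-0, 010010, 011-11, 011000, 0111-1, 1-0101, 1-1-10, 10-101, 1001-1, 1010--, 110011, 11010-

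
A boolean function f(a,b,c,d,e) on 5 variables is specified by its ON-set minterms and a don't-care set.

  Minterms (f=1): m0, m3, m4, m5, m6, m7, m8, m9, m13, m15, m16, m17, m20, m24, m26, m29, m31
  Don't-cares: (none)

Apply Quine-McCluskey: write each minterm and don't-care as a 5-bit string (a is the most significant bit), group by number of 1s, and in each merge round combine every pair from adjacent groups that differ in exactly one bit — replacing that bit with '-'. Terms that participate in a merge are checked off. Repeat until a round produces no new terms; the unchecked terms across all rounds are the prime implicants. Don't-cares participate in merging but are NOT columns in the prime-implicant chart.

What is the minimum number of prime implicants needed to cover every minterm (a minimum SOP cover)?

7

[col 0] 00000*, 00011*, 00100*, 00101*, 00110*, 00111*, 01000*, 01001*, 01101*, 01111*, 10000*, 10001*, 10100*, 11000*, 11010*, 11101*, 11111*
[col 1] -0000*, -0100*, -1000*, -1101*, -1111*, 0-000*, 0-101*, 0-111*, 00-00*, 00-11, 001-0*, 001-1*, 0010-*, 0011-*, 01-01, 0100-, 011-1*, 1-000*, 10-00*, 1000-, 110-0, 111-1*
[col 2] --000, -0-00, -11-1, 0-1-1, 001--
Prime implicants: --000, -0-00, -11-1, 0-1-1, 00-11, 001--, 01-01, 0100-, 1000-, 110-0
PI chart (minterm → PIs covering it):
  0 | --000,-0-00
  3 | 00-11  (sole → essential)
  4 | -0-00,001--
  5 | 0-1-1,001--
  6 | 001--  (sole → essential)
  7 | 0-1-1,00-11,001--
  8 | --000,0100-
  9 | 01-01,0100-
  13 | -11-1,0-1-1,01-01
  15 | -11-1,0-1-1
  16 | --000,-0-00,1000-
  17 | 1000-  (sole → essential)
  20 | -0-00  (sole → essential)
  24 | --000,110-0
  26 | 110-0  (sole → essential)
  29 | -11-1  (sole → essential)
  31 | -11-1  (sole → essential)
Essential prime implicants: -0-00, -11-1, 00-11, 001--, 1000-, 110-0
Petrick residual → 0100-
Minimum SOP uses 7 PIs: b'd'e' + bce + a'b'de + a'b'c + a'bc'd' + ab'c'd' + abc'e'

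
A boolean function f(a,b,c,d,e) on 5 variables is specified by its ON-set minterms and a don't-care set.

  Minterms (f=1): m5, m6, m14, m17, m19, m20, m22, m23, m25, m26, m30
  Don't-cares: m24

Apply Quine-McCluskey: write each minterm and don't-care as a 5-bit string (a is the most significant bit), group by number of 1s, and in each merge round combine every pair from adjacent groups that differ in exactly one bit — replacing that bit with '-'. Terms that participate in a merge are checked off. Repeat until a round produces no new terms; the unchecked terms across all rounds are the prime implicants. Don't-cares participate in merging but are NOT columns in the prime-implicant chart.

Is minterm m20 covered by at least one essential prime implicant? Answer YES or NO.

size-2^0 implicants → 00101  00110(✓)  01110(✓)  10001(✓)  10011(✓)  10100(✓)  10110(✓)  10111(✓)  11000(✓)  11001(✓)  11010(✓)  11110(✓)
size-2^1 implicants → -0110(✓)  -1110(✓)  0-110(✓)  1-001  1-110(✓)  10-11  100-1  101-0  1011-  11-10  110-0  1100-
size-2^2 implicants → --110
Unchecked terms (primes): --110, 00101, 1-001, 10-11, 100-1, 101-0, 1011-, 11-10, 110-0, 1100-
Minterm coverage:
  m5 ⊆ 00101 [E]
  m6 ⊆ --110 [E]
  m14 ⊆ --110 [E]
  m17 ⊆ 1-001,100-1
  m19 ⊆ 10-11,100-1
  m20 ⊆ 101-0 [E]
  m22 ⊆ --110,101-0,1011-
  m23 ⊆ 10-11,1011-
  m25 ⊆ 1-001,1100-
  m26 ⊆ 11-10,110-0
  m30 ⊆ --110,11-10
E = {--110, 00101, 101-0}

YES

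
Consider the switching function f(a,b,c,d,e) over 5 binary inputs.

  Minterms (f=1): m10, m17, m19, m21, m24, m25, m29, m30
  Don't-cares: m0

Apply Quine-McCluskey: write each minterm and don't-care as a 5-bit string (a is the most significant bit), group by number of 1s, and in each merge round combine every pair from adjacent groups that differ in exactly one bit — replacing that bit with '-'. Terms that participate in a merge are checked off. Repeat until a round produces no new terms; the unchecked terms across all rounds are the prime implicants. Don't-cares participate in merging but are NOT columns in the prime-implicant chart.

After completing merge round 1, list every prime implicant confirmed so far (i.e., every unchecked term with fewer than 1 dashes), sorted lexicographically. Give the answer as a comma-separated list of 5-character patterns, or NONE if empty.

size-2^0 implicants → 00000  01010  10001(✓)  10011(✓)  10101(✓)  11000(✓)  11001(✓)  11101(✓)  11110
size-2^1 implicants → 1-001(✓)  1-101(✓)  10-01(✓)  100-1  11-01(✓)  1100-
size-2^2 implicants → 1--01
Unchecked terms (primes): 00000, 01010, 1--01, 100-1, 1100-, 11110

00000, 01010, 11110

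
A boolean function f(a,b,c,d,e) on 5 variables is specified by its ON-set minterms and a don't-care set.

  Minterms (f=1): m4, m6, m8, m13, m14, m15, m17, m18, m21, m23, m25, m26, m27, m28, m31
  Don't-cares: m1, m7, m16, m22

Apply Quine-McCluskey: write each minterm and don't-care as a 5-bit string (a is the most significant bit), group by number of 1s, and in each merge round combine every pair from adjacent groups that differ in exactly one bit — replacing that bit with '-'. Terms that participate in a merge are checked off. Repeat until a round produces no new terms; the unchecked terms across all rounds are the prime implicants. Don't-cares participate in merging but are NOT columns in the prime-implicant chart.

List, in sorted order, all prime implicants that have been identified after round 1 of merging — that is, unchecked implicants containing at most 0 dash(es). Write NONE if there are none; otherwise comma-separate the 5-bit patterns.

01000, 11100

Round 0: 00001✓ 00100✓ 00110✓ 00111✓ 01000 01101✓ 01110✓ 01111✓ 10000✓ 10001✓ 10010✓ 10101✓ 10110✓ 10111✓ 11001✓ 11010✓ 11011✓ 11100 11111✓
Round 1: -0001 -0110✓ -0111✓ -1111✓ 0-110✓ 0-111✓ 001-0 0011-✓ 011-1 0111-✓ 1-001 1-010 1-111✓ 10-01 10-10 100-0 1000- 101-1 1011-✓ 11-11 110-1 1101-
Round 2: --111 -011- 0-11-
PIs = {--111, -0001, -011-, 0-11-, 001-0, 01000, 011-1, 1-001, 1-010, 10-01, 10-10, 100-0, 1000-, 101-1, 11-11, 110-1, 1101-, 11100}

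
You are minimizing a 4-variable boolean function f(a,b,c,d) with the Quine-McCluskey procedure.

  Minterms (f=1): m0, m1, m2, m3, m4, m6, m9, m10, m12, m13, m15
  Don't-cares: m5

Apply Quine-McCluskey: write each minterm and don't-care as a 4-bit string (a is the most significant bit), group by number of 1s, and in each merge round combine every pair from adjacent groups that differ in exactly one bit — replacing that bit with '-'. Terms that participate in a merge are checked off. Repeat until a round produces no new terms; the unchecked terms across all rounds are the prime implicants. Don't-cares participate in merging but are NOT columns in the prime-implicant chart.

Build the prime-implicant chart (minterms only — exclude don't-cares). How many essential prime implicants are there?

6

size-2^0 implicants → 0000(✓)  0001(✓)  0010(✓)  0011(✓)  0100(✓)  0101(✓)  0110(✓)  1001(✓)  1010(✓)  1100(✓)  1101(✓)  1111(✓)
size-2^1 implicants → -001(✓)  -010  -100(✓)  -101(✓)  0-00(✓)  0-01(✓)  0-10(✓)  00-0(✓)  00-1(✓)  000-(✓)  001-(✓)  01-0(✓)  010-(✓)  1-01(✓)  11-1  110-(✓)
size-2^2 implicants → --01  -10-  0--0  0-0-  00--
Unchecked terms (primes): --01, -010, -10-, 0--0, 0-0-, 00--, 11-1
Minterm coverage:
  m0 ⊆ 0--0,0-0-,00--
  m1 ⊆ --01,0-0-,00--
  m2 ⊆ -010,0--0,00--
  m3 ⊆ 00-- [E]
  m4 ⊆ -10-,0--0,0-0-
  m6 ⊆ 0--0 [E]
  m9 ⊆ --01 [E]
  m10 ⊆ -010 [E]
  m12 ⊆ -10- [E]
  m13 ⊆ --01,-10-,11-1
  m15 ⊆ 11-1 [E]
E = {--01, -010, -10-, 0--0, 00--, 11-1}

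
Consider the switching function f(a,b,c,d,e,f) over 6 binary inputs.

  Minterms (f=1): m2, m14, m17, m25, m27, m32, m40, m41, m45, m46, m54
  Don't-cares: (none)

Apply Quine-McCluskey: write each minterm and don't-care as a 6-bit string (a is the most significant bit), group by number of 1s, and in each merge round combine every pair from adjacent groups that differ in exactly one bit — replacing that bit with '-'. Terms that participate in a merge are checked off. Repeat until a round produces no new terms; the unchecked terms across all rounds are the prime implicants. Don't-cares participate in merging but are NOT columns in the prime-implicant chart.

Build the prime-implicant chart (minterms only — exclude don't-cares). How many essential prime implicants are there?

7

Round 0: 000010 001110✓ 010001✓ 011001✓ 011011✓ 100000✓ 101000✓ 101001✓ 101101✓ 101110✓ 110110
Round 1: -01110 01-001 0110-1 10-000 101-01 10100-
PIs = {-01110, 000010, 01-001, 0110-1, 10-000, 101-01, 10100-, 110110}
Coverage chart:
  m2: 000010 ←essential
  m14: -01110 ←essential
  m17: 01-001 ←essential
  m25: 01-001,0110-1
  m27: 0110-1 ←essential
  m32: 10-000 ←essential
  m40: 10-000,10100-
  m41: 101-01,10100-
  m45: 101-01 ←essential
  m46: -01110 ←essential
  m54: 110110 ←essential
Essential: -01110, 000010, 01-001, 0110-1, 10-000, 101-01, 110110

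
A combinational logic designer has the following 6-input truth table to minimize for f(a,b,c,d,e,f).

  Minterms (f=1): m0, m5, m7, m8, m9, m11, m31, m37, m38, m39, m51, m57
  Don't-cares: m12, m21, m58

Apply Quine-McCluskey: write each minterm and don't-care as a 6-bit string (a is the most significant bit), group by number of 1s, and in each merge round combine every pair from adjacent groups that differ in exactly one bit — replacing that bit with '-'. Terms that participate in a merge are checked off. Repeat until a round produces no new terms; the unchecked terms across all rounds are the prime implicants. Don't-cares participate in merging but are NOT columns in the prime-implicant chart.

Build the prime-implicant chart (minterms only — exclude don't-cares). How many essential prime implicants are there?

Round 0: 000000✓ 000101✓ 000111✓ 001000✓ 001001✓ 001011✓ 001100✓ 010101✓ 011111 100101✓ 100110✓ 100111✓ 110011 111001 111010
Round 1: -00101✓ -00111✓ 0-0101 00-000 0001-1✓ 001-00 0010-1 00100- 1001-1✓ 10011-
Round 2: -001-1
PIs = {-001-1, 0-0101, 00-000, 001-00, 0010-1, 00100-, 011111, 10011-, 110011, 111001, 111010}
Coverage chart:
  m0: 00-000 ←essential
  m5: -001-1,0-0101
  m7: -001-1 ←essential
  m8: 00-000,001-00,00100-
  m9: 0010-1,00100-
  m11: 0010-1 ←essential
  m31: 011111 ←essential
  m37: -001-1 ←essential
  m38: 10011- ←essential
  m39: -001-1,10011-
  m51: 110011 ←essential
  m57: 111001 ←essential
Essential: -001-1, 00-000, 0010-1, 011111, 10011-, 110011, 111001

7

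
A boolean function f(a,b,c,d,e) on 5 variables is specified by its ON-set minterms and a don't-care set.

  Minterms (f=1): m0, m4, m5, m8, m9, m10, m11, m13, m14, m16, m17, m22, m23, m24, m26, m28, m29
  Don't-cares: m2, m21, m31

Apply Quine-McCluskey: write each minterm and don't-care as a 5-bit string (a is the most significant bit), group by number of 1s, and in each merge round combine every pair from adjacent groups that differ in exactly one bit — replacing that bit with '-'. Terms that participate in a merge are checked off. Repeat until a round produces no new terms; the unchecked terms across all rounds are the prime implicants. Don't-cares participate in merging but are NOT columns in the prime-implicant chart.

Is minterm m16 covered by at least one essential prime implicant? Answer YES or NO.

NO

size-2^0 implicants → 00000(✓)  00010(✓)  00100(✓)  00101(✓)  01000(✓)  01001(✓)  01010(✓)  01011(✓)  01101(✓)  01110(✓)  10000(✓)  10001(✓)  10101(✓)  10110(✓)  10111(✓)  11000(✓)  11010(✓)  11100(✓)  11101(✓)  11111(✓)
size-2^1 implicants → -0000(✓)  -0101(✓)  -1000(✓)  -1010(✓)  -1101(✓)  0-000(✓)  0-010(✓)  0-101(✓)  00-00  000-0(✓)  0010-  01-01  01-10  010-0(✓)  010-1(✓)  0100-(✓)  0101-(✓)  1-000(✓)  1-101(✓)  1-111(✓)  10-01  1000-  101-1(✓)  1011-  11-00  110-0(✓)  111-1(✓)  1110-
size-2^2 implicants → --000  --101  -10-0  0-0-0  010--  1-1-1
Unchecked terms (primes): --000, --101, -10-0, 0-0-0, 00-00, 0010-, 01-01, 01-10, 010--, 1-1-1, 10-01, 1000-, 1011-, 11-00, 1110-
Minterm coverage:
  m0 ⊆ --000,0-0-0,00-00
  m4 ⊆ 00-00,0010-
  m5 ⊆ --101,0010-
  m8 ⊆ --000,-10-0,0-0-0,010--
  m9 ⊆ 01-01,010--
  m10 ⊆ -10-0,0-0-0,01-10,010--
  m11 ⊆ 010-- [E]
  m13 ⊆ --101,01-01
  m14 ⊆ 01-10 [E]
  m16 ⊆ --000,1000-
  m17 ⊆ 10-01,1000-
  m22 ⊆ 1011- [E]
  m23 ⊆ 1-1-1,1011-
  m24 ⊆ --000,-10-0,11-00
  m26 ⊆ -10-0 [E]
  m28 ⊆ 11-00,1110-
  m29 ⊆ --101,1-1-1,1110-
E = {-10-0, 01-10, 010--, 1011-}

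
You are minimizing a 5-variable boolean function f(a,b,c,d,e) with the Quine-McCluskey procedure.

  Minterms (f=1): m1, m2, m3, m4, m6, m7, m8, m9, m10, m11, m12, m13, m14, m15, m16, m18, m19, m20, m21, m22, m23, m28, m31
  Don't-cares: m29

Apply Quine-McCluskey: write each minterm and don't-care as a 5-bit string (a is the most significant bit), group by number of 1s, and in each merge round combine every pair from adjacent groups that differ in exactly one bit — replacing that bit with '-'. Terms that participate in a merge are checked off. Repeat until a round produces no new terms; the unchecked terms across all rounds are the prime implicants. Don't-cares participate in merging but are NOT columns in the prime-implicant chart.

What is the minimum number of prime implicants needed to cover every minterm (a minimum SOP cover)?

6

[col 0] 00001*, 00010*, 00011*, 00100*, 00110*, 00111*, 01000*, 01001*, 01010*, 01011*, 01100*, 01101*, 01110*, 01111*, 10000*, 10010*, 10011*, 10100*, 10101*, 10110*, 10111*, 11100*, 11101*, 11111*
[col 1] -0010*, -0011*, -0100*, -0110*, -0111*, -1100*, -1101*, -1111*, 0-001*, 0-010*, 0-011*, 0-100*, 0-110*, 0-111*, 00-10*, 00-11*, 000-1*, 0001-*, 001-0*, 0011-*, 01-00*, 01-01*, 01-10*, 01-11*, 010-0*, 010-1*, 0100-*, 0101-*, 011-0*, 011-1*, 0110-*, 0111-*, 1-100*, 1-101*, 1-111*, 10-00*, 10-10*, 10-11*, 100-0*, 1001-*, 101-0*, 101-1*, 1010-*, 1011-*, 111-1*, 1110-*
[col 2] --100, --111, -0-10*, -0-11*, -001-*, -01-0, -011-*, -11-1, -110-, 0--10*, 0--11*, 0-0-1, 0-01-*, 0-1-0, 0-11-*, 00-1-*, 01--0*, 01--1*, 01-0-*, 01-1-*, 010--*, 011--*, 1-1-1, 1-10-, 10--0, 10-1-*, 101--
[col 3] -0-1-, 0--1-, 01---
Prime implicants: --100, --111, -0-1-, -01-0, -11-1, -110-, 0--1-, 0-0-1, 0-1-0, 01---, 1-1-1, 1-10-, 10--0, 101--
PI chart (minterm → PIs covering it):
  1 | 0-0-1  (sole → essential)
  2 | -0-1-,0--1-
  3 | -0-1-,0--1-,0-0-1
  4 | --100,-01-0,0-1-0
  6 | -0-1-,-01-0,0--1-,0-1-0
  7 | --111,-0-1-,0--1-
  8 | 01---  (sole → essential)
  9 | 0-0-1,01---
  10 | 0--1-,01---
  11 | 0--1-,0-0-1,01---
  12 | --100,-110-,0-1-0,01---
  13 | -11-1,-110-,01---
  14 | 0--1-,0-1-0,01---
  15 | --111,-11-1,0--1-,01---
  16 | 10--0  (sole → essential)
  18 | -0-1-,10--0
  19 | -0-1-  (sole → essential)
  20 | --100,-01-0,1-10-,10--0,101--
  21 | 1-1-1,1-10-,101--
  22 | -0-1-,-01-0,10--0,101--
  23 | --111,-0-1-,1-1-1,101--
  28 | --100,-110-,1-10-
  31 | --111,-11-1,1-1-1
Essential prime implicants: -0-1-, 0-0-1, 01---, 10--0
Petrick residual → --100, 1-1-1
Minimum SOP uses 6 PIs: cd'e' + b'd + a'c'e + a'b + ace + ab'e'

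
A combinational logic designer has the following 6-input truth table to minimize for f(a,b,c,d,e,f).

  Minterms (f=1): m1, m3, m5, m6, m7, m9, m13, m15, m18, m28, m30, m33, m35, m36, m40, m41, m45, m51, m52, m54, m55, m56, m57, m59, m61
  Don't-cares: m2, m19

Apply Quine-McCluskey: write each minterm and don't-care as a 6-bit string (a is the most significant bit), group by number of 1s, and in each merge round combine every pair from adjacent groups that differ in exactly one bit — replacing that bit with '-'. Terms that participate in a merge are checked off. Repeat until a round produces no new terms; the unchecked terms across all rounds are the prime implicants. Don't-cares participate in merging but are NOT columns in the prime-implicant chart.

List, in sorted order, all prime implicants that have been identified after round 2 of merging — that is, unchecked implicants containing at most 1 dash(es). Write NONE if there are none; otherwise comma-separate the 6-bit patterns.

0111-0, 1-0100, 11-011, 110-11, 1101-0, 11011-, 1110-1

[col 0] 000001*, 000010*, 000011*, 000101*, 000110*, 000111*, 001001*, 001101*, 001111*, 010010*, 010011*, 011100*, 011110*, 100001*, 100011*, 100100*, 101000*, 101001*, 101101*, 110011*, 110100*, 110110*, 110111*, 111000*, 111001*, 111011*, 111101*
[col 1] -00001*, -00011*, -01001*, -01101*, -10011*, 0-0010*, 0-0011*, 00-001*, 00-101*, 00-111*, 000-01*, 000-10*, 000-11*, 0000-1*, 00001-*, 0001-1*, 00011-*, 001-01*, 0011-1*, 01001-*, 0111-0, 1-0011*, 1-0100, 1-1000*, 1-1001*, 1-1101*, 10-001*, 1000-1*, 101-01*, 10100-*, 11-011, 110-11, 1101-0, 11011-, 111-01*, 1110-1, 11100-*
[col 2] --0011, -0-001, -000-1, -01-01, 0-001-, 00--01, 00-1-1, 000--1, 000-1-, 1-1-01, 1-100-
Prime implicants: --0011, -0-001, -000-1, -01-01, 0-001-, 00--01, 00-1-1, 000--1, 000-1-, 0111-0, 1-0100, 1-1-01, 1-100-, 11-011, 110-11, 1101-0, 11011-, 1110-1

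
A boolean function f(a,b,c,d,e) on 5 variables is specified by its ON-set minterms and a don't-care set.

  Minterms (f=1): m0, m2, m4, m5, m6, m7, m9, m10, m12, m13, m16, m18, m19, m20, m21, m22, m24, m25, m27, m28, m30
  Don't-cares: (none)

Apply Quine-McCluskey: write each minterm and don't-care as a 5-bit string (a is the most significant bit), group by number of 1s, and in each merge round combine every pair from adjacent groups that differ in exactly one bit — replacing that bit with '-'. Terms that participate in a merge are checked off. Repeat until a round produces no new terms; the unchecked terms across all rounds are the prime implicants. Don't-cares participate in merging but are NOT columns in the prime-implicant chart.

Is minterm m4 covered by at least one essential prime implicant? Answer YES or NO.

size-2^0 implicants → 00000(✓)  00010(✓)  00100(✓)  00101(✓)  00110(✓)  00111(✓)  01001(✓)  01010(✓)  01100(✓)  01101(✓)  10000(✓)  10010(✓)  10011(✓)  10100(✓)  10101(✓)  10110(✓)  11000(✓)  11001(✓)  11011(✓)  11100(✓)  11110(✓)
size-2^1 implicants → -0000(✓)  -0010(✓)  -0100(✓)  -0101(✓)  -0110(✓)  -1001  -1100(✓)  0-010  0-100(✓)  0-101(✓)  00-00(✓)  00-10(✓)  000-0(✓)  001-0(✓)  001-1(✓)  0010-(✓)  0011-(✓)  01-01  0110-(✓)  1-000(✓)  1-011  1-100(✓)  1-110(✓)  10-00(✓)  10-10(✓)  100-0(✓)  1001-  101-0(✓)  1010-(✓)  11-00(✓)  110-1  1100-  111-0(✓)
size-2^2 implicants → --100  -0-00(✓)  -0-10(✓)  -00-0(✓)  -01-0(✓)  -010-  0-10-  00--0(✓)  001--  1--00  1-1-0  10--0(✓)
size-2^3 implicants → -0--0
Unchecked terms (primes): --100, -0--0, -010-, -1001, 0-010, 0-10-, 001--, 01-01, 1--00, 1-011, 1-1-0, 1001-, 110-1, 1100-
Minterm coverage:
  m0 ⊆ -0--0 [E]
  m2 ⊆ -0--0,0-010
  m4 ⊆ --100,-0--0,-010-,0-10-,001--
  m5 ⊆ -010-,0-10-,001--
  m6 ⊆ -0--0,001--
  m7 ⊆ 001-- [E]
  m9 ⊆ -1001,01-01
  m10 ⊆ 0-010 [E]
  m12 ⊆ --100,0-10-
  m13 ⊆ 0-10-,01-01
  m16 ⊆ -0--0,1--00
  m18 ⊆ -0--0,1001-
  m19 ⊆ 1-011,1001-
  m20 ⊆ --100,-0--0,-010-,1--00,1-1-0
  m21 ⊆ -010- [E]
  m22 ⊆ -0--0,1-1-0
  m24 ⊆ 1--00,1100-
  m25 ⊆ -1001,110-1,1100-
  m27 ⊆ 1-011,110-1
  m28 ⊆ --100,1--00,1-1-0
  m30 ⊆ 1-1-0 [E]
E = {-0--0, -010-, 0-010, 001--, 1-1-0}

YES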